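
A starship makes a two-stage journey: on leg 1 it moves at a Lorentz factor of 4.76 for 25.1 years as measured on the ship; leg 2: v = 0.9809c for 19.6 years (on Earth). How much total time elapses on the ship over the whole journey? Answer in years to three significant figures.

τ = 28.9 years

Leg 1: 25.1 years is already measured on the ship.
Leg 2: γ = 1/√(1 − 0.9809²) = 1/√0.03784 = 5.141; τ_2 = 19.6/5.141 = 3.812 years.
Total: 25.10 + 3.812 years.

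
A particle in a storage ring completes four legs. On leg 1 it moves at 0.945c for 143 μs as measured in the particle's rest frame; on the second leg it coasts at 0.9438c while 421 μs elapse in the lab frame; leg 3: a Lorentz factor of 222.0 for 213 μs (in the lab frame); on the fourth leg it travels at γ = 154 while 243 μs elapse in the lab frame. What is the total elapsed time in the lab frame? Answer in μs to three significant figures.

Leg 1: γ = 1/√(1 − 0.945²) = 1/√0.1070 = 3.057; Δt_1 = 3.057 × 143 = 437.2 μs.
Leg 2: 421 μs is already measured in the lab frame.
Leg 3: 213 μs is already measured in the lab frame.
Leg 4: 243 μs is already measured in the lab frame.
Total: 437.2 + 421.0 + 213.0 + 243.0 μs.

Δt = 1310 μs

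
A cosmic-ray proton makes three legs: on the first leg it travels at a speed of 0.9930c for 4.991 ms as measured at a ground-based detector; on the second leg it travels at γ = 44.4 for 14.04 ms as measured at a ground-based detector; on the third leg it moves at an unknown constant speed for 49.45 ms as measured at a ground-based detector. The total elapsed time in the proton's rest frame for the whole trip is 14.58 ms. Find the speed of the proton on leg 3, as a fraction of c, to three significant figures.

Leg 1: γ = 1/√(1 − 0.9930²) = 1/√0.01395 = 8.466; τ_1 = 4.991/8.466 = 0.5895 ms.
Leg 2: γ = 44.4; τ_2 = 14.04/44.40 = 0.3162 ms.
Leg 3: speed unknown; τ_3 = 49.45/γ_3.
Total proper time: 0.5895 + 0.3162 + τ_3 = 14.58, so τ_3 = 14.58 − 0.9057 = 13.67 ms.
γ_3 = 49.45/13.67 = 3.616; β = √(1 − 1/γ²) = √0.9235.

β = 0.961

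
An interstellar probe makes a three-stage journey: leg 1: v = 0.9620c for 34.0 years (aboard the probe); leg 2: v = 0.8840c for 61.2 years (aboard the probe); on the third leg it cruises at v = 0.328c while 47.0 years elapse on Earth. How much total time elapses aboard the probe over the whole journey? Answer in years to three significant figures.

Leg 1: 34.0 years is already measured aboard the probe.
Leg 2: 61.2 years is already measured aboard the probe.
Leg 3: γ = 1/√(1 − 0.328²) = 1/√0.8924 = 1.059; τ_3 = 47.0/1.059 = 44.40 years.
Total: 34.00 + 61.20 + 44.40 years.

τ = 140 years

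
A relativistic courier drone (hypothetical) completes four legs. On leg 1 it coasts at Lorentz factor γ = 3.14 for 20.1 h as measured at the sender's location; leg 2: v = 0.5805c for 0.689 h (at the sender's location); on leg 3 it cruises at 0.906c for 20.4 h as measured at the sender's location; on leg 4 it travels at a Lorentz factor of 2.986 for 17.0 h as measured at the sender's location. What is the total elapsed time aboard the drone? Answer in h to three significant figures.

τ = 21.3 h

Leg 1: γ = 3.14; τ_1 = 20.1/3.140 = 6.401 h.
Leg 2: γ = 1/√(1 − 0.5805²) = 1/√0.6630 = 1.228; τ_2 = 0.689/1.228 = 0.5610 h.
Leg 3: γ = 1/√(1 − 0.906²) = 1/√0.1792 = 2.363; τ_3 = 20.4/2.363 = 8.635 h.
Leg 4: γ = 2.986; τ_4 = 17.0/2.986 = 5.693 h.
Total: 6.401 + 0.5610 + 8.635 + 5.693 h.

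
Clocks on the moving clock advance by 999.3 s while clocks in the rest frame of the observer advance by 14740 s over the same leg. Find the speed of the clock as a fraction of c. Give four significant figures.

β = 0.9977

The proper time is measured on the moving clock (both events occur at the clock's location); Δt is measured in the rest frame of the observer. γ = Δt/τ = 14740/999.3 = 14.75.
β = √(1 − 1/γ²) = √(1 − 0.004596) = √0.9954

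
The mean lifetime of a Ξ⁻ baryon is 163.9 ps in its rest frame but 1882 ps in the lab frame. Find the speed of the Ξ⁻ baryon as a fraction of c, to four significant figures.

γ = Δt/τ₀ = 1882/163.9 = 11.48
β = √(1 − 1/γ²) = √(1 − 0.007584) = √0.9924

β = 0.9962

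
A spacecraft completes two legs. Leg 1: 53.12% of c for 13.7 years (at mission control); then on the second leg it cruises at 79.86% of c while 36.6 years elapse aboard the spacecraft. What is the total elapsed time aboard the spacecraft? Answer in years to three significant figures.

τ = 48.2 years

Leg 1: β = 0.5312; γ = 1/√(1 − 0.5312²) = 1/√0.7178 = 1.180; τ_1 = 13.7/1.180 = 11.61 years.
Leg 2: 36.6 years is already measured aboard the spacecraft.
Total: 11.61 + 36.60 years.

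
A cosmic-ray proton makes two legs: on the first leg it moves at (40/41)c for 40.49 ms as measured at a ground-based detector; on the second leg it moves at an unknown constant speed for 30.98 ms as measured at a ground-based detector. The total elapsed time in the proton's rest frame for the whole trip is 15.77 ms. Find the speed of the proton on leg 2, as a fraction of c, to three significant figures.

β = 0.975

Leg 1: γ = 1/√(1 − (40/41)²) = 41/9 ≈ 4.556; τ_1 = 40.49/4.556 = 8.888 ms.
Leg 2: speed unknown; τ_2 = 30.98/γ_2.
Total proper time: 8.888 + τ_2 = 15.77, so τ_2 = 15.77 − 8.888 = 6.882 ms.
γ_2 = 30.98/6.882 = 4.502; β = √(1 − 1/γ²) = √0.9507.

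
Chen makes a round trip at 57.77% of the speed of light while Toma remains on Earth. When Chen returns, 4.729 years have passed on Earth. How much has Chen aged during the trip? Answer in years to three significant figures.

τ = 3.86 years

β = 0.5777; γ = 1/√(1 − 0.5777²) = 1/√0.6663 = 1.225
Chen's clock measures proper time along the trip: τ = Δt/γ = 4.729/1.225 years.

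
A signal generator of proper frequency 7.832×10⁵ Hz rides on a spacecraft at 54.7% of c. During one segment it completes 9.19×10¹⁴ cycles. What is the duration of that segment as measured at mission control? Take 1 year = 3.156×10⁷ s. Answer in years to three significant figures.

Δt = 44.4 years

β = 0.547; γ = 1/√(1 − 0.547²) = 1/√0.7008 = 1.195
Proper time for N cycles: τ = N/f = 9.19×10¹⁴/(7.832×10⁵) = 1.173×10⁹ s = 37.18 years.
Lab-frame duration Δt = γτ = 1.195 × 37.18 = 44.41 years.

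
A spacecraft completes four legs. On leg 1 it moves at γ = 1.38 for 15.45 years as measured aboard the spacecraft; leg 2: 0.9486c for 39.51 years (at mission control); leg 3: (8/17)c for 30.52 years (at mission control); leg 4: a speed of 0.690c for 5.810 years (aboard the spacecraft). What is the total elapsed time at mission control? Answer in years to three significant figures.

Leg 1: γ = 1.38; Δt_1 = 1.380 × 15.45 = 21.32 years.
Leg 2: 39.51 years is already measured at mission control.
Leg 3: 30.52 years is already measured at mission control.
Leg 4: γ = 1/√(1 − 0.690²) = 1/√0.5239 = 1.382; Δt_4 = 1.382 × 5.810 = 8.027 years.
Total: 21.32 + 39.51 + 30.52 + 8.027 years.

Δt = 99.4 years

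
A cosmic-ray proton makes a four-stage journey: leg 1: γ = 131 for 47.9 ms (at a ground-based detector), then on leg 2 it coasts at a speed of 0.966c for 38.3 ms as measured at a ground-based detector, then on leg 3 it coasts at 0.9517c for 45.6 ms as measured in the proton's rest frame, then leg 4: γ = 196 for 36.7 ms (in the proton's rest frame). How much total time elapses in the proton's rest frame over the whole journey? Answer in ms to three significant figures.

τ = 92.6 ms

Leg 1: γ = 131; τ_1 = 47.9/131.0 = 0.3656 ms.
Leg 2: γ = 1/√(1 − 0.966²) = 1/√0.06684 = 3.868; τ_2 = 38.3/3.868 = 9.902 ms.
Leg 3: 45.6 ms is already measured in the proton's rest frame.
Leg 4: 36.7 ms is already measured in the proton's rest frame.
Total: 0.3656 + 9.902 + 45.60 + 36.70 ms.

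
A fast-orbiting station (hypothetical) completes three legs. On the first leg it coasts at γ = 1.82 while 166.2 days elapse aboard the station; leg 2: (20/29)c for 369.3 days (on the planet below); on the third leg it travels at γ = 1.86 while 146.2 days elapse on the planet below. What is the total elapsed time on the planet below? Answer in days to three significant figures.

Δt = 818 days

Leg 1: γ = 1.82; Δt_1 = 1.820 × 166.2 = 302.5 days.
Leg 2: 369.3 days is already measured on the planet below.
Leg 3: 146.2 days is already measured on the planet below.
Total: 302.5 + 369.3 + 146.2 days.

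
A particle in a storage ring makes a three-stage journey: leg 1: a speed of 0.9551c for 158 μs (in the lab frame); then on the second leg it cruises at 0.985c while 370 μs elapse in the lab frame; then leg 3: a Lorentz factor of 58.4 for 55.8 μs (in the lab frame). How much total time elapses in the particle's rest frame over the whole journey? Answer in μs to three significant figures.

τ = 112 μs

Leg 1: γ = 1/√(1 − 0.9551²) = 1/√0.08778 = 3.375; τ_1 = 158/3.375 = 46.81 μs.
Leg 2: γ = 1/√(1 − 0.985²) = 1/√0.02977 = 5.795; τ_2 = 370/5.795 = 63.85 μs.
Leg 3: γ = 58.4; τ_3 = 55.8/58.40 = 0.9555 μs.
Total: 46.81 + 63.85 + 0.9555 μs.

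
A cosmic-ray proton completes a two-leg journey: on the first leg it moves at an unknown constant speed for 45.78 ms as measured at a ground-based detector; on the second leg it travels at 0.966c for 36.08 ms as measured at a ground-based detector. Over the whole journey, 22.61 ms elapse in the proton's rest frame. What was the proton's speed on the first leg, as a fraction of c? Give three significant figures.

β = 0.957

Leg 1: speed unknown; τ_1 = 45.78/γ_1.
Leg 2: γ = 1/√(1 − 0.966²) = 1/√0.06684 = 3.868; τ_2 = 36.08/3.868 = 9.328 ms.
Total proper time: τ_1 + 9.328 = 22.61, so τ_1 = 22.61 − 9.328 = 13.28 ms.
γ_1 = 45.78/13.28 = 3.447; β = √(1 − 1/γ²) = √0.9158.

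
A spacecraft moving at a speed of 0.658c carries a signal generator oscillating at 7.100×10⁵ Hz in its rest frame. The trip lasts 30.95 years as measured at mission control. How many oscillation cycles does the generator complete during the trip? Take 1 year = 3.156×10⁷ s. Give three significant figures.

γ = 1/√(1 − 0.658²) = 1/√0.5670 = 1.328
The oscillator's own cycle count is N = f × τ where τ is the proper time aboard the spacecraft. τ = Δt/γ = 30.95/1.328 = 23.31 years = 7.355×10⁸ s.
N = 7.100×10⁵ × 7.355×10⁸ = 5.222×10¹⁴.

N = 5.22×10¹⁴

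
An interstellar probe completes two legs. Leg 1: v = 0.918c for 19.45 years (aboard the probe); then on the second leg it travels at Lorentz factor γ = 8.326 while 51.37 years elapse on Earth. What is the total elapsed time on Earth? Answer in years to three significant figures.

Leg 1: γ = 1/√(1 − 0.918²) = 1/√0.1573 = 2.522; Δt_1 = 2.522 × 19.45 = 49.04 years.
Leg 2: 51.37 years is already measured on Earth.
Total: 49.04 + 51.37 years.

Δt = 100 years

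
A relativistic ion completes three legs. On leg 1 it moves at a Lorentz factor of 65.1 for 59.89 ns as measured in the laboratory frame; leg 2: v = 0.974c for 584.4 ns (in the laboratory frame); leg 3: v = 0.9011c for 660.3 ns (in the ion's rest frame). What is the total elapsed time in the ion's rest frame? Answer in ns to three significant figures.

τ = 794 ns

Leg 1: γ = 65.1; τ_1 = 59.89/65.10 = 0.9200 ns.
Leg 2: γ = 1/√(1 − 0.974²) = 1/√0.05132 = 4.414; τ_2 = 584.4/4.414 = 132.4 ns.
Leg 3: 660.3 ns is already measured in the ion's rest frame.
Total: 0.9200 + 132.4 + 660.3 ns.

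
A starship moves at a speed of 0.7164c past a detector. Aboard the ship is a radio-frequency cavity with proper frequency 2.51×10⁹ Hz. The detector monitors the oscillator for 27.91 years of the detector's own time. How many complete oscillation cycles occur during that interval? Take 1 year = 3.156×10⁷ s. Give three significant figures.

γ = 1/√(1 − 0.7164²) = 1/√0.4868 = 1.433
During 27.91 years of lab time, the oscillator's proper time advances by τ = Δt/γ = 27.91/1.433 = 19.47 years = 6.146×10⁸ s.
N = f × τ = 2.51×10⁹ × 6.146×10⁸ = 1.543×10¹⁸.

N = 1.54×10¹⁸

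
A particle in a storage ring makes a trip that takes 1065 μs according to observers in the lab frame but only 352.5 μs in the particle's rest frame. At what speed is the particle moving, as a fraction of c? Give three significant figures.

The proper time is measured in the particle's rest frame (both events occur at the particle's location); Δt is measured in the lab frame. γ = Δt/τ = 1065/352.5 = 3.021.
β = √(1 − 1/γ²) = √(1 − 0.1096) = √0.8904

β = 0.944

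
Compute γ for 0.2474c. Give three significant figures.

γ = 1.03

γ = 1/√(1 − 0.2474²) = 1/√0.9388 = 1.032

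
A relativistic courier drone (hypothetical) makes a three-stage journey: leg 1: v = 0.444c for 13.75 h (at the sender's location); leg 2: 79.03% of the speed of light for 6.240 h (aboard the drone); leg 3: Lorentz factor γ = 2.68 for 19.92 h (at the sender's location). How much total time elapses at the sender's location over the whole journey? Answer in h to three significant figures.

Leg 1: 13.75 h is already measured at the sender's location.
Leg 2: β = 0.7903; γ = 1/√(1 − 0.7903²) = 1/√0.3754 = 1.632; Δt_2 = 1.632 × 6.240 = 10.18 h.
Leg 3: 19.92 h is already measured at the sender's location.
Total: 13.75 + 10.18 + 19.92 h.

Δt = 43.9 h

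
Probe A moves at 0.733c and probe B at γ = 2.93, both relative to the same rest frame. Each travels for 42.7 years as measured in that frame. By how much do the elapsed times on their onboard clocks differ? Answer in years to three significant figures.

A: γ = 1/√(1 − 0.733²) = 1/√0.4627 = 1.470; τ_A = 42.7/1.470 = 29.05 years.
B: γ = 2.93; τ_B = 42.7/2.930 = 14.57 years.

|τ_A − τ_B| = 14.5 years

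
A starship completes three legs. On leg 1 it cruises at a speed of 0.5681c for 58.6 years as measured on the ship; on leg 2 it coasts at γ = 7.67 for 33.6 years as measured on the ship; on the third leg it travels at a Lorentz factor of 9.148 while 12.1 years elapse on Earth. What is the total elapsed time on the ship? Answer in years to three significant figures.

τ = 93.5 years

Leg 1: 58.6 years is already measured on the ship.
Leg 2: 33.6 years is already measured on the ship.
Leg 3: γ = 9.148; τ_3 = 12.1/9.148 = 1.323 years.
Total: 58.60 + 33.60 + 1.323 years.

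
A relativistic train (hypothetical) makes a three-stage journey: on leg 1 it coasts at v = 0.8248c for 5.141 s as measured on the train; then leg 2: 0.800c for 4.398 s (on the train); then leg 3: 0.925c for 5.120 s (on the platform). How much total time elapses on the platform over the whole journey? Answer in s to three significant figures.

Δt = 21.5 s

Leg 1: γ = 1/√(1 − 0.8248²) = 1/√0.3197 = 1.769; Δt_1 = 1.769 × 5.141 = 9.092 s.
Leg 2: γ = 1/√(1 − 0.800²) = 5/3 ≈ 1.667; Δt_2 = 1.667 × 4.398 = 7.330 s.
Leg 3: 5.120 s is already measured on the platform.
Total: 9.092 + 7.330 + 5.120 s.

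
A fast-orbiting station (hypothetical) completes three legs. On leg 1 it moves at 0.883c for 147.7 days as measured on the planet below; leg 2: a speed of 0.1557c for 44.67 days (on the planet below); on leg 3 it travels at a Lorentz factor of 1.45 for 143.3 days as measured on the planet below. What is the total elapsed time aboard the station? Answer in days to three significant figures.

τ = 212 days

Leg 1: γ = 1/√(1 − 0.883²) = 1/√0.2203 = 2.131; τ_1 = 147.7/2.131 = 69.33 days.
Leg 2: γ = 1/√(1 − 0.1557²) = 1/√0.9758 = 1.012; τ_2 = 44.67/1.012 = 44.13 days.
Leg 3: γ = 1.45; τ_3 = 143.3/1.450 = 98.83 days.
Total: 69.33 + 44.13 + 98.83 days.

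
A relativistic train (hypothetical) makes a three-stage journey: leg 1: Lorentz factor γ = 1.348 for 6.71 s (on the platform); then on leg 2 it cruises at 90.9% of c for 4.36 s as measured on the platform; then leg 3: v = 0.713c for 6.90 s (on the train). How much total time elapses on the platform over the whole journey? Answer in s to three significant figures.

Δt = 20.9 s

Leg 1: 6.71 s is already measured on the platform.
Leg 2: 4.36 s is already measured on the platform.
Leg 3: γ = 1/√(1 − 0.713²) = 1/√0.4916 = 1.426; Δt_3 = 1.426 × 6.90 = 9.841 s.
Total: 6.710 + 4.360 + 9.841 s.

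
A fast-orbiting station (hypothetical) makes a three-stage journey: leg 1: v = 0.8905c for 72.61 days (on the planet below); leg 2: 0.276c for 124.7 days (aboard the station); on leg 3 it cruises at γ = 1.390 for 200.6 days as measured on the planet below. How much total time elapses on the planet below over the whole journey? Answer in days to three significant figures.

Leg 1: 72.61 days is already measured on the planet below.
Leg 2: γ = 1/√(1 − 0.276²) = 1/√0.9238 = 1.040; Δt_2 = 1.040 × 124.7 = 129.7 days.
Leg 3: 200.6 days is already measured on the planet below.
Total: 72.61 + 129.7 + 200.6 days.

Δt = 403 days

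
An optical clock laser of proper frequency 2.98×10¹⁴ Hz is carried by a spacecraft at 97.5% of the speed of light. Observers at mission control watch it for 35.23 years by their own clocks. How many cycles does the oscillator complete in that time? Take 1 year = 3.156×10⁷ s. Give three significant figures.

N = 7.36×10²²

β = 0.975; γ = 1/√(1 − 0.975²) = 1/√0.04938 = 4.500
During 35.23 years of lab time, the oscillator's proper time advances by τ = Δt/γ = 35.23/4.500 = 7.828 years = 2.471×10⁸ s.
N = f × τ = 2.98×10¹⁴ × 2.471×10⁸ = 7.362×10²².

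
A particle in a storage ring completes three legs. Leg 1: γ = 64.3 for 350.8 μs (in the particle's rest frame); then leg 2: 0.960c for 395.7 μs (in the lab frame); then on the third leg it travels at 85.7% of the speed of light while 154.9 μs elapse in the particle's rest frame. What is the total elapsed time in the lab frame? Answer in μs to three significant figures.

Leg 1: γ = 64.3; Δt_1 = 64.30 × 350.8 = 2.256×10⁴ μs.
Leg 2: 395.7 μs is already measured in the lab frame.
Leg 3: β = 0.857; γ = 1/√(1 − 0.857²) = 1/√0.2656 = 1.941; Δt_3 = 1.941 × 154.9 = 300.6 μs.
Total: 2.256×10⁴ + 395.7 + 300.6 μs.

Δt = 2.33×10⁴ μs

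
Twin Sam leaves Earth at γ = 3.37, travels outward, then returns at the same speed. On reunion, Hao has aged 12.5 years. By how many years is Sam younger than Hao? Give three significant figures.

γ = 3.37
Sam's elapsed proper time: τ = 12.5/3.370 = 3.709 years.
Age gap = Δt − τ = 12.5 − 3.709 years.

Δt − τ = 8.79 years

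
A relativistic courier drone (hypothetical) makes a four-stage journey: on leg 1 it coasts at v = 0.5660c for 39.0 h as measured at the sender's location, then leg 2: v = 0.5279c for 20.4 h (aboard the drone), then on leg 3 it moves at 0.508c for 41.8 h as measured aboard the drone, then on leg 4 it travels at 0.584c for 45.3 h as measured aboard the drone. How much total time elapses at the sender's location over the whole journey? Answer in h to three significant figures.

Leg 1: 39.0 h is already measured at the sender's location.
Leg 2: γ = 1/√(1 − 0.5279²) = 1/√0.7213 = 1.177; Δt_2 = 1.177 × 20.4 = 24.02 h.
Leg 3: γ = 1/√(1 − 0.508²) = 1/√0.7419 = 1.161; Δt_3 = 1.161 × 41.8 = 48.53 h.
Leg 4: γ = 1/√(1 − 0.584²) = 1/√0.6589 = 1.232; Δt_4 = 1.232 × 45.3 = 55.81 h.
Total: 39.00 + 24.02 + 48.53 + 55.81 h.

Δt = 167 h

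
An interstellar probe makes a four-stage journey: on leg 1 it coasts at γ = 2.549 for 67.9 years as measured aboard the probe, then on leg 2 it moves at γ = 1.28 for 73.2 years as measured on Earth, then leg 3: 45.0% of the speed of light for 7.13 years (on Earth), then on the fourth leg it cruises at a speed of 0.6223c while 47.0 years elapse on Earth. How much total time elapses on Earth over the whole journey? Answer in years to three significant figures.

Δt = 300 years

Leg 1: γ = 2.549; Δt_1 = 2.549 × 67.9 = 173.1 years.
Leg 2: 73.2 years is already measured on Earth.
Leg 3: 7.13 years is already measured on Earth.
Leg 4: 47.0 years is already measured on Earth.
Total: 173.1 + 73.20 + 7.130 + 47.00 years.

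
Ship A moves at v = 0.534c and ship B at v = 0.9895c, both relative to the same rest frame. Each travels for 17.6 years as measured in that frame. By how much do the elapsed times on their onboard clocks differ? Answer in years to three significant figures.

|τ_A − τ_B| = 12.3 years

A: γ = 1/√(1 − 0.534²) = 1/√0.7148 = 1.183; τ_A = 17.6/1.183 = 14.88 years.
B: γ = 1/√(1 − 0.9895²) = 1/√0.02089 = 6.919; τ_B = 17.6/6.919 = 2.544 years.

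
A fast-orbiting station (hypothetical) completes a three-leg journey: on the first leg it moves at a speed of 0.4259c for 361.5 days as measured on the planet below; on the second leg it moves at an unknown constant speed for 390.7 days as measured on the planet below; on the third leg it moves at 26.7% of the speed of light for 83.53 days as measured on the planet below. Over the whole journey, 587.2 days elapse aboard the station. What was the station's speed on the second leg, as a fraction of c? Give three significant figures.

β = 0.888

Leg 1: γ = 1/√(1 − 0.4259²) = 1/√0.8186 = 1.105; τ_1 = 361.5/1.105 = 327.1 days.
Leg 2: speed unknown; τ_2 = 390.7/γ_2.
Leg 3: β = 0.267; γ = 1/√(1 − 0.267²) = 1/√0.9287 = 1.038; τ_3 = 83.53/1.038 = 80.50 days.
Total proper time: 327.1 + τ_2 + 80.50 = 587.2, so τ_2 = 587.2 − 407.6 = 179.6 days.
γ_2 = 390.7/179.6 = 2.175; β = √(1 − 1/γ²) = √0.7886.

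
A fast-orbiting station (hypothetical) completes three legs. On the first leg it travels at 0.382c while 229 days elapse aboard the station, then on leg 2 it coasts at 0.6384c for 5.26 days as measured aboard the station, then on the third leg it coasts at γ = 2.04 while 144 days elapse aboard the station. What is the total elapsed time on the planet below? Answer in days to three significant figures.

Δt = 548 days

Leg 1: γ = 1/√(1 − 0.382²) = 1/√0.8541 = 1.082; Δt_1 = 1.082 × 229 = 247.8 days.
Leg 2: γ = 1/√(1 − 0.6384²) = 1/√0.5924 = 1.299; Δt_2 = 1.299 × 5.26 = 6.834 days.
Leg 3: γ = 2.04; Δt_3 = 2.040 × 144 = 293.8 days.
Total: 247.8 + 6.834 + 293.8 days.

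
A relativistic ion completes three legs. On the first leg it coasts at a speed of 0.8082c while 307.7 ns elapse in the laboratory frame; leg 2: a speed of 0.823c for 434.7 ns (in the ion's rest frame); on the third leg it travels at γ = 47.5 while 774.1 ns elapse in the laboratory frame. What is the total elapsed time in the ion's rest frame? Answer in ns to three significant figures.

τ = 632 ns

Leg 1: γ = 1/√(1 − 0.8082²) = 1/√0.3468 = 1.698; τ_1 = 307.7/1.698 = 181.2 ns.
Leg 2: 434.7 ns is already measured in the ion's rest frame.
Leg 3: γ = 47.5; τ_3 = 774.1/47.50 = 16.30 ns.
Total: 181.2 + 434.7 + 16.30 ns.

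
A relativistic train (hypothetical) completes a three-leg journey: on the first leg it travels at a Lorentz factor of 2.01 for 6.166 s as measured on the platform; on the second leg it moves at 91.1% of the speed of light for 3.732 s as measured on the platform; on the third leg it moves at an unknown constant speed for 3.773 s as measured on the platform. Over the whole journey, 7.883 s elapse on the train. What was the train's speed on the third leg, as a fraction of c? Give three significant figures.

Leg 1: γ = 2.01; τ_1 = 6.166/2.010 = 3.068 s.
Leg 2: β = 0.911; γ = 1/√(1 − 0.911²) = 1/√0.1701 = 2.425; τ_2 = 3.732/2.425 = 1.539 s.
Leg 3: speed unknown; τ_3 = 3.773/γ_3.
Total proper time: 3.068 + 1.539 + τ_3 = 7.883, so τ_3 = 7.883 − 4.607 = 3.276 s.
γ_3 = 3.773/3.276 = 1.152; β = √(1 − 1/γ²) = √0.2460.

β = 0.496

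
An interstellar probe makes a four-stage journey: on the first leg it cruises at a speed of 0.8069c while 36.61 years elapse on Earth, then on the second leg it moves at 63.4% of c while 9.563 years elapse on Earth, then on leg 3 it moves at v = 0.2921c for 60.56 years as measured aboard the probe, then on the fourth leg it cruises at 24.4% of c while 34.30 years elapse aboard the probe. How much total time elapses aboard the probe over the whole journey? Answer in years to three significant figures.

Leg 1: γ = 1/√(1 − 0.8069²) = 1/√0.3489 = 1.693; τ_1 = 36.61/1.693 = 21.63 years.
Leg 2: β = 0.634; γ = 1/√(1 − 0.634²) = 1/√0.5980 = 1.293; τ_2 = 9.563/1.293 = 7.395 years.
Leg 3: 60.56 years is already measured aboard the probe.
Leg 4: 34.30 years is already measured aboard the probe.
Total: 21.63 + 7.395 + 60.56 + 34.30 years.

τ = 124 years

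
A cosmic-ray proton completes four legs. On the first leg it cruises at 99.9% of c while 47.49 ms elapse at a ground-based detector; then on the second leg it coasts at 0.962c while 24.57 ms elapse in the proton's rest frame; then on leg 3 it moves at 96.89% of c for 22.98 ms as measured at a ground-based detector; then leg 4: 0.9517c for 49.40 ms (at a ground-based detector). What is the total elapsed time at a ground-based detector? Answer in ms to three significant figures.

Leg 1: 47.49 ms is already measured at a ground-based detector.
Leg 2: γ = 1/√(1 − 0.962²) = 1/√0.07456 = 3.662; Δt_2 = 3.662 × 24.57 = 89.98 ms.
Leg 3: 22.98 ms is already measured at a ground-based detector.
Leg 4: 49.40 ms is already measured at a ground-based detector.
Total: 47.49 + 89.98 + 22.98 + 49.40 ms.

Δt = 210 ms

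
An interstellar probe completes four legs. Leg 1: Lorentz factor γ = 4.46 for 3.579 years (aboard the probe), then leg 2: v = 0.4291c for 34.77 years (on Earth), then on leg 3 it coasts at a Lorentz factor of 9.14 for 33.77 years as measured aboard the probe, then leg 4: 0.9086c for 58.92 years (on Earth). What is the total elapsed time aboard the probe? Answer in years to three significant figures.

Leg 1: 3.579 years is already measured aboard the probe.
Leg 2: γ = 1/√(1 − 0.4291²) = 1/√0.8159 = 1.107; τ_2 = 34.77/1.107 = 31.41 years.
Leg 3: 33.77 years is already measured aboard the probe.
Leg 4: γ = 1/√(1 − 0.9086²) = 1/√0.1744 = 2.394; τ_4 = 58.92/2.394 = 24.61 years.
Total: 3.579 + 31.41 + 33.77 + 24.61 years.

τ = 93.4 years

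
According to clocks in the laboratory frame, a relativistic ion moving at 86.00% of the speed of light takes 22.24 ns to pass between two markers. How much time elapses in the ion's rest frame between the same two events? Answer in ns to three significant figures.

τ = 11.3 ns

β = 0.8600; γ = 1/√(1 − 0.8600²) = 1/√0.2604 = 1.960
The interval measured in the laboratory frame is the dilated one; the clock in the ion's rest frame measures the proper time τ = Δt/γ = 22.24/1.960 ns.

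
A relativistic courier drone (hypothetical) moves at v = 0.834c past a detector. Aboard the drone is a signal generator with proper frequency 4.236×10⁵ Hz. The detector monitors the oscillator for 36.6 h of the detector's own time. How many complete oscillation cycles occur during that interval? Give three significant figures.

N = 3.08×10¹⁰

γ = 1/√(1 − 0.834²) = 1/√0.3044 = 1.812
During 36.6 h of lab time, the oscillator's proper time advances by τ = Δt/γ = 36.6/1.812 = 20.19 h = 7.270×10⁴ s.
N = f × τ = 4.236×10⁵ × 7.270×10⁴ = 3.080×10¹⁰.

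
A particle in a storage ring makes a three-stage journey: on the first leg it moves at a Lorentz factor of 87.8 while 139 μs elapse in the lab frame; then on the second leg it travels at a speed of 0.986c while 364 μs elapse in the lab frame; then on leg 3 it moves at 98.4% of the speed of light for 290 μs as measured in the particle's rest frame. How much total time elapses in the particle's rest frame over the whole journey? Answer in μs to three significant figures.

τ = 352 μs

Leg 1: γ = 87.8; τ_1 = 139/87.80 = 1.583 μs.
Leg 2: γ = 1/√(1 − 0.986²) = 1/√0.02780 = 5.997; τ_2 = 364/5.997 = 60.70 μs.
Leg 3: 290 μs is already measured in the particle's rest frame.
Total: 1.583 + 60.70 + 290.0 μs.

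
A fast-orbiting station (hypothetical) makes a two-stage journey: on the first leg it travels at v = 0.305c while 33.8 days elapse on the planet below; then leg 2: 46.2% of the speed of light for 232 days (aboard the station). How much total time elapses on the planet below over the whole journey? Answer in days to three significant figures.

Leg 1: 33.8 days is already measured on the planet below.
Leg 2: β = 0.462; γ = 1/√(1 − 0.462²) = 1/√0.7866 = 1.128; Δt_2 = 1.128 × 232 = 261.6 days.
Total: 33.80 + 261.6 days.

Δt = 295 days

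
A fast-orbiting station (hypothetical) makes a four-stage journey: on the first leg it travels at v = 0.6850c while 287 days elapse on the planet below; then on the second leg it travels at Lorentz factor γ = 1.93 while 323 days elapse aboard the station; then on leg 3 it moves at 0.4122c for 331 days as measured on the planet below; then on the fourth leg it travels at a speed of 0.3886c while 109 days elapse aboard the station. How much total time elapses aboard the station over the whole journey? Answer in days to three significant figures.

Leg 1: γ = 1/√(1 − 0.6850²) = 1/√0.5308 = 1.373; τ_1 = 287/1.373 = 209.1 days.
Leg 2: 323 days is already measured aboard the station.
Leg 3: γ = 1/√(1 − 0.4122²) = 1/√0.8301 = 1.098; τ_3 = 331/1.098 = 301.6 days.
Leg 4: 109 days is already measured aboard the station.
Total: 209.1 + 323.0 + 301.6 + 109.0 days.

τ = 943 days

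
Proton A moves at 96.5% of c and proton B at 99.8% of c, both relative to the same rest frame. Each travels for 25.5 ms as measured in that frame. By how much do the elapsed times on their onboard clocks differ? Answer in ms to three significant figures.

|τ_A − τ_B| = 5.08 ms

A: β = 0.965; γ = 1/√(1 − 0.965²) = 1/√0.06878 = 3.813; τ_A = 25.5/3.813 = 6.687 ms.
B: β = 0.998; γ = 1/√(1 − 0.998²) = 1/√0.003996 = 15.82; τ_B = 25.5/15.82 = 1.612 ms.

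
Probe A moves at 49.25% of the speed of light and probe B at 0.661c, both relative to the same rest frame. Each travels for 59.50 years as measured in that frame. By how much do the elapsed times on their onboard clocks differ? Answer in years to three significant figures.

A: β = 0.4925; γ = 1/√(1 − 0.4925²) = 1/√0.7574 = 1.149; τ_A = 59.50/1.149 = 51.78 years.
B: γ = 1/√(1 − 0.661²) = 1/√0.5631 = 1.333; τ_B = 59.50/1.333 = 44.65 years.

|τ_A − τ_B| = 7.14 years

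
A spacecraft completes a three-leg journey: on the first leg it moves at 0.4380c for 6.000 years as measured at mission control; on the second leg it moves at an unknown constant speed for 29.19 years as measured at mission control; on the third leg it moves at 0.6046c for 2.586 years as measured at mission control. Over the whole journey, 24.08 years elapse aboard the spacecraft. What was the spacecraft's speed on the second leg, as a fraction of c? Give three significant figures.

β = 0.822

Leg 1: γ = 1/√(1 − 0.4380²) = 1/√0.8082 = 1.112; τ_1 = 6.000/1.112 = 5.394 years.
Leg 2: speed unknown; τ_2 = 29.19/γ_2.
Leg 3: γ = 1/√(1 − 0.6046²) = 1/√0.6345 = 1.255; τ_3 = 2.586/1.255 = 2.060 years.
Total proper time: 5.394 + τ_2 + 2.060 = 24.08, so τ_2 = 24.08 − 7.454 = 16.63 years.
γ_2 = 29.19/16.63 = 1.756; β = √(1 − 1/γ²) = √0.6756.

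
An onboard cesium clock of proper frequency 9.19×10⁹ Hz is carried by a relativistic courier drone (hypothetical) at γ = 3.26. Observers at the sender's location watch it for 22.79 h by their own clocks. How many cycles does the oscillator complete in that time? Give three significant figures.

γ = 3.26
During 22.79 h of lab time, the oscillator's proper time advances by τ = Δt/γ = 22.79/3.260 = 6.991 h = 2.517×10⁴ s.
N = f × τ = 9.19×10⁹ × 2.517×10⁴ = 2.313×10¹⁴.

N = 2.31×10¹⁴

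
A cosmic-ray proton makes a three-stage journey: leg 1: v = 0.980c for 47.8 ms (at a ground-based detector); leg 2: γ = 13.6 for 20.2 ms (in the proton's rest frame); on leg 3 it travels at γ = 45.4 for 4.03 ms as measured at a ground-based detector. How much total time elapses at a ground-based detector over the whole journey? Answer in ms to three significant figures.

Leg 1: 47.8 ms is already measured at a ground-based detector.
Leg 2: γ = 13.6; Δt_2 = 13.60 × 20.2 = 274.7 ms.
Leg 3: 4.03 ms is already measured at a ground-based detector.
Total: 47.80 + 274.7 + 4.030 ms.

Δt = 327 ms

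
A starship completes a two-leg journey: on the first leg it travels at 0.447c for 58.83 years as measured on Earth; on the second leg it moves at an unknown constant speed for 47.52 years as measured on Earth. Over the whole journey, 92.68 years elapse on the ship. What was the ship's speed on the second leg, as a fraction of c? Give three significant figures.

Leg 1: γ = 1/√(1 − 0.447²) = 1/√0.8002 = 1.118; τ_1 = 58.83/1.118 = 52.63 years.
Leg 2: speed unknown; τ_2 = 47.52/γ_2.
Total proper time: 52.63 + τ_2 = 92.68, so τ_2 = 92.68 − 52.63 = 40.05 years.
γ_2 = 47.52/40.05 = 1.186; β = √(1 − 1/γ²) = √0.2895.

β = 0.538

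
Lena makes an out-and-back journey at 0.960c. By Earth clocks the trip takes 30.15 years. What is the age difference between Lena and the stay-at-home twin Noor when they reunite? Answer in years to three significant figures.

Δt − τ = 21.7 years

γ = 1/√(1 − 0.960²) = 25/7 ≈ 3.571
Lena's elapsed proper time: τ = 30.15/3.571 = 8.442 years.
Age gap = Δt − τ = 30.15 − 8.442 years.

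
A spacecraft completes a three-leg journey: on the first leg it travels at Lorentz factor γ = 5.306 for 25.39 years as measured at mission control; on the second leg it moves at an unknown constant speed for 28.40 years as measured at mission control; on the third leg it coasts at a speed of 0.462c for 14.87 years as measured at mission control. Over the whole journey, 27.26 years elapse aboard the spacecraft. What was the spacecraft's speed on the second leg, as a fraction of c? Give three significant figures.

β = 0.945

Leg 1: γ = 5.306; τ_1 = 25.39/5.306 = 4.785 years.
Leg 2: speed unknown; τ_2 = 28.40/γ_2.
Leg 3: γ = 1/√(1 − 0.462²) = 1/√0.7866 = 1.128; τ_3 = 14.87/1.128 = 13.19 years.
Total proper time: 4.785 + τ_2 + 13.19 = 27.26, so τ_2 = 27.26 − 17.97 = 9.287 years.
γ_2 = 28.40/9.287 = 3.058; β = √(1 − 1/γ²) = √0.8931.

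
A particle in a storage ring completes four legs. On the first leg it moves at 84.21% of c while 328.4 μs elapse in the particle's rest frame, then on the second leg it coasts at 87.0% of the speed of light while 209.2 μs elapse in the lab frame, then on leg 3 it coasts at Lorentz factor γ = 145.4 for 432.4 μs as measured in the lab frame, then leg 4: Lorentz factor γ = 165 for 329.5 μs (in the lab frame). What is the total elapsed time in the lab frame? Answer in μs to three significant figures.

Δt = 1580 μs

Leg 1: β = 0.8421; γ = 1/√(1 − 0.8421²) = 1/√0.2909 = 1.854; Δt_1 = 1.854 × 328.4 = 608.9 μs.
Leg 2: 209.2 μs is already measured in the lab frame.
Leg 3: 432.4 μs is already measured in the lab frame.
Leg 4: 329.5 μs is already measured in the lab frame.
Total: 608.9 + 209.2 + 432.4 + 329.5 μs.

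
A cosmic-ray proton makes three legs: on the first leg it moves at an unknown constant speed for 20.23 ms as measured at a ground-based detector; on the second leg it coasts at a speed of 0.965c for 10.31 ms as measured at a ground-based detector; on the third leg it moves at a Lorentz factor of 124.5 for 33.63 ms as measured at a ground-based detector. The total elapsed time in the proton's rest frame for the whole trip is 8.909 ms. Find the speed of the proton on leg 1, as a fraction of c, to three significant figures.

Leg 1: speed unknown; τ_1 = 20.23/γ_1.
Leg 2: γ = 1/√(1 − 0.965²) = 1/√0.06878 = 3.813; τ_2 = 10.31/3.813 = 2.704 ms.
Leg 3: γ = 124.5; τ_3 = 33.63/124.5 = 0.2701 ms.
Total proper time: τ_1 + 2.704 + 0.2701 = 8.909, so τ_1 = 8.909 − 2.974 = 5.935 ms.
γ_1 = 20.23/5.935 = 3.409; β = √(1 − 1/γ²) = √0.9139.

β = 0.956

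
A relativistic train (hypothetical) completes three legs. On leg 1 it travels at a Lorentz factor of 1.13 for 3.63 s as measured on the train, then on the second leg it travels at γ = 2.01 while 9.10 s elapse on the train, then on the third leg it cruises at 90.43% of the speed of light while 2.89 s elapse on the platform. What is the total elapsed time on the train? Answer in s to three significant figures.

Leg 1: 3.63 s is already measured on the train.
Leg 2: 9.10 s is already measured on the train.
Leg 3: β = 0.9043; γ = 1/√(1 − 0.9043²) = 1/√0.1822 = 2.342; τ_3 = 2.89/2.342 = 1.234 s.
Total: 3.630 + 9.100 + 1.234 s.

τ = 14.0 s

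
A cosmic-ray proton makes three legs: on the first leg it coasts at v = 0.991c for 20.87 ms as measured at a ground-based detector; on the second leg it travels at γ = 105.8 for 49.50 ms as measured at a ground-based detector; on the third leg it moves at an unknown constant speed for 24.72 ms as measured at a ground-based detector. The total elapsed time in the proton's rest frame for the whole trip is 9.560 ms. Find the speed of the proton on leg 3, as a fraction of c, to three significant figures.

Leg 1: γ = 1/√(1 − 0.991²) = 1/√0.01792 = 7.470; τ_1 = 20.87/7.470 = 2.794 ms.
Leg 2: γ = 105.8; τ_2 = 49.50/105.8 = 0.4679 ms.
Leg 3: speed unknown; τ_3 = 24.72/γ_3.
Total proper time: 2.794 + 0.4679 + τ_3 = 9.560, so τ_3 = 9.560 − 3.262 = 6.298 ms.
γ_3 = 24.72/6.298 = 3.925; β = √(1 − 1/γ²) = √0.9351.

β = 0.967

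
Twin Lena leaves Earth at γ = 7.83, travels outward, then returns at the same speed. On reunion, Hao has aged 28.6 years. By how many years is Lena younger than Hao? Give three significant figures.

γ = 7.83
Lena's elapsed proper time: τ = 28.6/7.830 = 3.653 years.
Age gap = Δt − τ = 28.6 − 3.653 years.

Δt − τ = 24.9 years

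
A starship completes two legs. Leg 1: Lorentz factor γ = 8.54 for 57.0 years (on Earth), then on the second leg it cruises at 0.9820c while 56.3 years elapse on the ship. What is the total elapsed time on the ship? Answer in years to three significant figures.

τ = 63.0 years

Leg 1: γ = 8.54; τ_1 = 57.0/8.540 = 6.674 years.
Leg 2: 56.3 years is already measured on the ship.
Total: 6.674 + 56.30 years.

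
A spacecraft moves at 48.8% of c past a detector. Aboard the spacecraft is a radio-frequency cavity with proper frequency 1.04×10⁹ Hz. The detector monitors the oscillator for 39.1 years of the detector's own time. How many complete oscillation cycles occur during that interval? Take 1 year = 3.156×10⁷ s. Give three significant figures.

β = 0.488; γ = 1/√(1 − 0.488²) = 1/√0.7619 = 1.146
During 39.1 years of lab time, the oscillator's proper time advances by τ = Δt/γ = 39.1/1.146 = 34.13 years = 1.077×10⁹ s.
N = f × τ = 1.04×10⁹ × 1.077×10⁹ = 1.120×10¹⁸.

N = 1.12×10¹⁸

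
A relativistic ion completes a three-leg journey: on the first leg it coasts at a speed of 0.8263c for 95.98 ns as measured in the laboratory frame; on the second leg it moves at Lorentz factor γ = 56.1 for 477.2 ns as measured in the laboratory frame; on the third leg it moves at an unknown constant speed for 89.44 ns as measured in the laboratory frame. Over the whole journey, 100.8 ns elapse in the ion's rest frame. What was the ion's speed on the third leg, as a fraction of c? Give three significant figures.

β = 0.904

Leg 1: γ = 1/√(1 − 0.8263²) = 1/√0.3172 = 1.775; τ_1 = 95.98/1.775 = 54.06 ns.
Leg 2: γ = 56.1; τ_2 = 477.2/56.10 = 8.506 ns.
Leg 3: speed unknown; τ_3 = 89.44/γ_3.
Total proper time: 54.06 + 8.506 + τ_3 = 100.8, so τ_3 = 100.8 − 62.57 = 38.23 ns.
γ_3 = 89.44/38.23 = 2.339; β = √(1 − 1/γ²) = √0.8173.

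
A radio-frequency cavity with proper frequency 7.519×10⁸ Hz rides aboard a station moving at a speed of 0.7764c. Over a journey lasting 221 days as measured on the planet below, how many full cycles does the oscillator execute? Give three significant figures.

N = 9.05×10¹⁵

γ = 1/√(1 − 0.7764²) = 1/√0.3972 = 1.587
The oscillator's own cycle count is N = f × τ where τ is the proper time aboard the station. τ = Δt/γ = 221/1.587 = 139.3 days = 1.203×10⁷ s.
N = 7.519×10⁸ × 1.203×10⁷ = 9.048×10¹⁵.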